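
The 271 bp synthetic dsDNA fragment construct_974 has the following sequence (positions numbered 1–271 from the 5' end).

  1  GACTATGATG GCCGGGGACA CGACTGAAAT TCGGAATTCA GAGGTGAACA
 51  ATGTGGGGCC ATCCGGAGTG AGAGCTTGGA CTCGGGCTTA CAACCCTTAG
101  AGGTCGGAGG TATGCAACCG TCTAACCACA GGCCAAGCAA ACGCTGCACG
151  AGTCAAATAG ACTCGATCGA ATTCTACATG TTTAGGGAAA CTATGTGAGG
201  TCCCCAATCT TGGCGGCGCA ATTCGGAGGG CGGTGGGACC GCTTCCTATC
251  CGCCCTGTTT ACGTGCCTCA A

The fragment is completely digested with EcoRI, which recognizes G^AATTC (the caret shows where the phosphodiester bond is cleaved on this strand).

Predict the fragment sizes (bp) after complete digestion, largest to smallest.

135, 102, 34 bp

EcoRI sites (GAATTC) start at positions 34, 169.
EcoRI cuts after the first base of each site, so after positions 34, 169.
Linear molecule, 2 cuts → 3 fragments:
  1–34 → 34 bp
  35–169 → 135 bp
  170–271 → 102 bp
Sorted largest to smallest: 135, 102, 34 bp.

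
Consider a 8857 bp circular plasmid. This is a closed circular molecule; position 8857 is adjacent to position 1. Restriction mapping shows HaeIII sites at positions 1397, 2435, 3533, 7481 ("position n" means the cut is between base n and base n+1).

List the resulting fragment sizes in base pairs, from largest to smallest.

3948, 2773, 1098, 1038 bp

Circular molecule, 4 cuts → 4 fragments:
  2435 − 1397 = 1038 bp
  3533 − 2435 = 1098 bp
  7481 − 3533 = 3948 bp
  wrap: 8857 − 7481 + 1397 = 2773 bp
Sorted largest to smallest: 3948, 2773, 1098, 1038 bp.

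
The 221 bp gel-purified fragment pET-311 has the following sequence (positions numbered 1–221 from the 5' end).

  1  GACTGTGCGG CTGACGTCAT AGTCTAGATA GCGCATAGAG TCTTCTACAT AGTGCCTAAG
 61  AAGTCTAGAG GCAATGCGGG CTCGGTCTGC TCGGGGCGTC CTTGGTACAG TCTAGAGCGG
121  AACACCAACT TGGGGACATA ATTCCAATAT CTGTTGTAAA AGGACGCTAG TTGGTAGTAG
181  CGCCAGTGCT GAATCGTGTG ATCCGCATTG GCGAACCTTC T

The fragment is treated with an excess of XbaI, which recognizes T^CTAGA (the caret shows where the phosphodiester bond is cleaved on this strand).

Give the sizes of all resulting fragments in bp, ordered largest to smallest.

XbaI sites (TCTAGA) start at positions 23, 64, 111.
XbaI cuts after the first base of each site, so after positions 23, 64, 111.
Linear molecule, 3 cuts → 4 fragments:
  1–23 → 23 bp
  24–64 → 41 bp
  65–111 → 47 bp
  112–221 → 110 bp
Sorted largest to smallest: 110, 47, 41, 23 bp.

110, 47, 41, 23 bp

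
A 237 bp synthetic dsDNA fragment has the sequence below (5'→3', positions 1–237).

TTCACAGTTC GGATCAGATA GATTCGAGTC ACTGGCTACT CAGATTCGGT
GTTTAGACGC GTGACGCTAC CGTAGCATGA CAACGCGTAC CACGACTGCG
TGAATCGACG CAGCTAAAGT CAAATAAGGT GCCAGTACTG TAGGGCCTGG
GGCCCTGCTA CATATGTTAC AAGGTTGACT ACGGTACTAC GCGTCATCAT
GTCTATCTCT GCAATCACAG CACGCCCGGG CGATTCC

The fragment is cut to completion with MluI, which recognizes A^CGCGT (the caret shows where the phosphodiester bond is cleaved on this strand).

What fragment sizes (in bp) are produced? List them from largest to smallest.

106, 57, 48, 26 bp

MluI sites (ACGCGT) start at positions 57, 83, 189.
MluI cuts after the first base of each site, so after positions 57, 83, 189.
Linear molecule, 3 cuts → 4 fragments:
  1–57 → 57 bp
  58–83 → 26 bp
  84–189 → 106 bp
  190–237 → 48 bp
Sorted largest to smallest: 106, 57, 48, 26 bp.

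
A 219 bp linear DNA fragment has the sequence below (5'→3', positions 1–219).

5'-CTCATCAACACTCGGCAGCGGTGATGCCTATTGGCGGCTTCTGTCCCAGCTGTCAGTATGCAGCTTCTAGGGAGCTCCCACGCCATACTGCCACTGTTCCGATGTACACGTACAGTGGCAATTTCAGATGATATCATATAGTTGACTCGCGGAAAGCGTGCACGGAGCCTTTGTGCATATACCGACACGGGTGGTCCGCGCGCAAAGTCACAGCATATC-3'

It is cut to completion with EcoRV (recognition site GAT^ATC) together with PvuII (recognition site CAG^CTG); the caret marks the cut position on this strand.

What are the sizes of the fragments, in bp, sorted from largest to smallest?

87, 83, 49 bp

The EcoRV site (GATATC) starts at position 130.
EcoRV cuts after base 3 of each site, so after position 132.
The PvuII site (CAGCTG) starts at position 47.
PvuII cuts after base 3 of each site, so after position 49.
Combined cut positions: 49, 132.
Linear molecule, 2 cuts → 3 fragments:
  1–49 → 49 bp
  50–132 → 83 bp
  133–219 → 87 bp
Sorted largest to smallest: 87, 83, 49 bp.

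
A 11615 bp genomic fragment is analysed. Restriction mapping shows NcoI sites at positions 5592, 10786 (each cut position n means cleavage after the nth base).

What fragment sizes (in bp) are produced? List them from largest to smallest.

5592, 5194, 829 bp

Linear molecule, 2 cuts → 3 fragments:
  5592 − 0 = 5592 bp
  10786 − 5592 = 5194 bp
  11615 − 10786 = 829 bp
Sorted largest to smallest: 5592, 5194, 829 bp.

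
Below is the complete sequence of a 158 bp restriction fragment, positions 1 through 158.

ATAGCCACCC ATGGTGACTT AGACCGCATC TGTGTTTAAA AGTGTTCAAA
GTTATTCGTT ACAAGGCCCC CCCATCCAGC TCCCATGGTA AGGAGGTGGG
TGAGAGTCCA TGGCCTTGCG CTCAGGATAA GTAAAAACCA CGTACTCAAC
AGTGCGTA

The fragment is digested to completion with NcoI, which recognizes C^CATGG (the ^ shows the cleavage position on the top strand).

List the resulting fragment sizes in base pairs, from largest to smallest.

74, 50, 25, 9 bp

NcoI sites (CCATGG) start at positions 9, 83, 108.
NcoI cuts after the first base of each site, so after positions 9, 83, 108.
Linear molecule, 3 cuts → 4 fragments:
  1–9 → 9 bp
  10–83 → 74 bp
  84–108 → 25 bp
  109–158 → 50 bp
Sorted largest to smallest: 74, 50, 25, 9 bp.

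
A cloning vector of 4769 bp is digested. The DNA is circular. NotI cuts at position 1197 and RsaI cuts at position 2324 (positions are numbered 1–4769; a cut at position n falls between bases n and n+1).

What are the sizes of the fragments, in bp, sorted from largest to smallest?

Combined cut positions (sorted): 1197, 2324.
Circular molecule, 2 cuts → 2 fragments:
  2324 − 1197 = 1127 bp
  wrap: 4769 − 2324 + 1197 = 3642 bp
Sorted largest to smallest: 3642, 1127 bp.

3642, 1127 bp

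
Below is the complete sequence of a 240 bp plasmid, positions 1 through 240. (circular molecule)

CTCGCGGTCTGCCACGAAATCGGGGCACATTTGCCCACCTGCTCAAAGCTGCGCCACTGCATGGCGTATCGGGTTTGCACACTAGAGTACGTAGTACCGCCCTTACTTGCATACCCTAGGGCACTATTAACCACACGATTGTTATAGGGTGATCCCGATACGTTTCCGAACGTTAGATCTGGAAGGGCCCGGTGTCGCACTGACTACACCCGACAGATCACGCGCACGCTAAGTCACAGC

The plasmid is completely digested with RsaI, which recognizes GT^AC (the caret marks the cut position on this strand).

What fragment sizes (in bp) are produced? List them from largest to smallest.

RsaI sites (GTAC) start at positions 87, 94.
RsaI cuts after base 2 of each site, so after positions 88, 95.
Circular molecule, 2 cuts → 2 fragments:
  89–95 → 7 bp
  96–240 then 1–88 → 145 + 88 = 233 bp
Sorted largest to smallest: 233, 7 bp.

233, 7 bp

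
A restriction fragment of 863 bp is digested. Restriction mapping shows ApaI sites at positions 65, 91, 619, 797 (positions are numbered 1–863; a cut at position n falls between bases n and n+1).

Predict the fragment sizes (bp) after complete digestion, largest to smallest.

528, 178, 66, 65, 26 bp

Linear molecule, 4 cuts → 5 fragments:
  65 − 0 = 65 bp
  91 − 65 = 26 bp
  619 − 91 = 528 bp
  797 − 619 = 178 bp
  863 − 797 = 66 bp
Sorted largest to smallest: 528, 178, 66, 65, 26 bp.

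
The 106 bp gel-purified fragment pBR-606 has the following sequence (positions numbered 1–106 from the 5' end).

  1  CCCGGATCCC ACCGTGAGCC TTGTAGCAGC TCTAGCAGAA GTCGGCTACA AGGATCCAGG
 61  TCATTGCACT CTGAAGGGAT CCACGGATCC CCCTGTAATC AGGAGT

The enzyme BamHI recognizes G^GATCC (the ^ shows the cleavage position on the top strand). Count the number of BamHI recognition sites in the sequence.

GGATCC occurs starting at positions 4, 52, 77, 85.
BamHI cuts at 4 sites.

4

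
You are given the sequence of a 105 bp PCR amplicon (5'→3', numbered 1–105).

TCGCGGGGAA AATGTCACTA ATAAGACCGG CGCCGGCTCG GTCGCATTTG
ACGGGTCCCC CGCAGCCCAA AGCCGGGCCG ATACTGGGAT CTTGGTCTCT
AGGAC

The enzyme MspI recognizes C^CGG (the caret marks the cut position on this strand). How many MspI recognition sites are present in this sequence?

3

CCGG occurs starting at positions 27, 33, 73.
MspI cuts at 3 sites.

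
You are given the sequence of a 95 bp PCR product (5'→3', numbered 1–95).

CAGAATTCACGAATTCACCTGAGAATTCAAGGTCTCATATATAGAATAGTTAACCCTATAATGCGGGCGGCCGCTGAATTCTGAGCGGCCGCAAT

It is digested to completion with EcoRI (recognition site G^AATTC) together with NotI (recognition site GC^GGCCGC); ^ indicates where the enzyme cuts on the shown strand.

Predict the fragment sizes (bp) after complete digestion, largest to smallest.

45, 12, 10, 9, 8, 8, 3 bp

EcoRI sites (GAATTC) start at positions 3, 11, 23, 76.
EcoRI cuts after the first base of each site, so after positions 3, 11, 23, 76.
NotI sites (GCGGCCGC) start at positions 67, 85.
NotI cuts after base 2 of each site, so after positions 68, 86.
Combined cut positions: 3, 11, 23, 68, 76, 86.
Linear molecule, 6 cuts → 7 fragments:
  1–3 → 3 bp
  4–11 → 8 bp
  12–23 → 12 bp
  24–68 → 45 bp
  69–76 → 8 bp
  77–86 → 10 bp
  87–95 → 9 bp
Sorted largest to smallest: 45, 12, 10, 9, 8, 8, 3 bp.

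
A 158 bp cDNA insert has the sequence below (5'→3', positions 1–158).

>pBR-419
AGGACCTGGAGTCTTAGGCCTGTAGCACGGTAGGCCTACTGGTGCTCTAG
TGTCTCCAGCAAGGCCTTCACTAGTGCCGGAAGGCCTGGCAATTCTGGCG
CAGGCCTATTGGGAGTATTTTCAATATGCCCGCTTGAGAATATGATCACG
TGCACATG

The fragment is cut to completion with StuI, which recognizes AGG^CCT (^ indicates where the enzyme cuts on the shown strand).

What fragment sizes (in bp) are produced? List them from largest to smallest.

54, 30, 20, 20, 18, 16 bp

StuI sites (AGGCCT) start at positions 16, 32, 62, 82, 102.
StuI cuts after base 3 of each site, so after positions 18, 34, 64, 84, 104.
Linear molecule, 5 cuts → 6 fragments:
  1–18 → 18 bp
  19–34 → 16 bp
  35–64 → 30 bp
  65–84 → 20 bp
  85–104 → 20 bp
  105–158 → 54 bp
Sorted largest to smallest: 54, 30, 20, 20, 18, 16 bp.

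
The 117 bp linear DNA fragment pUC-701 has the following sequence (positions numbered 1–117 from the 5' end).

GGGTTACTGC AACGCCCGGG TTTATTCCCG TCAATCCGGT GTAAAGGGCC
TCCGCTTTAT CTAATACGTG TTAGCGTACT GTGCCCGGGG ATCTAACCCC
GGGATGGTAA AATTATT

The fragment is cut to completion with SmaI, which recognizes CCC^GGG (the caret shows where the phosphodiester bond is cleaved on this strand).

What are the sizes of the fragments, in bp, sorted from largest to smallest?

SmaI sites (CCCGGG) start at positions 15, 84, 98.
SmaI cuts after base 3 of each site, so after positions 17, 86, 100.
Linear molecule, 3 cuts → 4 fragments:
  1–17 → 17 bp
  18–86 → 69 bp
  87–100 → 14 bp
  101–117 → 17 bp
Sorted largest to smallest: 69, 17, 17, 14 bp.

69, 17, 17, 14 bp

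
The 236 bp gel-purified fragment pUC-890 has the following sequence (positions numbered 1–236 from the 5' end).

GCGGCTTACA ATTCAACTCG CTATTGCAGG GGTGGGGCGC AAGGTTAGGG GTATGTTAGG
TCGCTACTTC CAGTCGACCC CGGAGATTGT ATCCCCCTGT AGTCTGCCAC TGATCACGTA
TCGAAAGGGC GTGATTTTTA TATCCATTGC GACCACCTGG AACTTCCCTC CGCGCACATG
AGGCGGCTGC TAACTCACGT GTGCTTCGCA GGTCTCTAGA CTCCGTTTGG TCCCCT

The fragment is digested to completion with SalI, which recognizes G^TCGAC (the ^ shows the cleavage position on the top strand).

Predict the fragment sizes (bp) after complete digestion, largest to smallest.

The SalI site (GTCGAC) starts at position 73.
SalI cuts after the first base of each site, so after position 73.
Linear molecule, 1 cut → 2 fragments:
  1–73 → 73 bp
  74–236 → 163 bp
Sorted largest to smallest: 163, 73 bp.

163, 73 bp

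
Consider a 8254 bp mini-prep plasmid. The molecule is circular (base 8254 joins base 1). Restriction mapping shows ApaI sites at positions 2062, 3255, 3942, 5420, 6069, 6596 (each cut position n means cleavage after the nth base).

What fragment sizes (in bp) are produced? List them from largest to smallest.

3720, 1478, 1193, 687, 649, 527 bp

Circular molecule, 6 cuts → 6 fragments:
  3255 − 2062 = 1193 bp
  3942 − 3255 = 687 bp
  5420 − 3942 = 1478 bp
  6069 − 5420 = 649 bp
  6596 − 6069 = 527 bp
  wrap: 8254 − 6596 + 2062 = 3720 bp
Sorted largest to smallest: 3720, 1478, 1193, 687, 649, 527 bp.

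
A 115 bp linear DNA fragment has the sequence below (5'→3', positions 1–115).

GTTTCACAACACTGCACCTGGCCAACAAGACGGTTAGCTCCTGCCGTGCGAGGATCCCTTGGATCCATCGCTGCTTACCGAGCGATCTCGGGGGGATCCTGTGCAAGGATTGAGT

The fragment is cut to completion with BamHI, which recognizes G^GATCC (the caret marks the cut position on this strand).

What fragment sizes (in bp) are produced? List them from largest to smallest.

BamHI sites (GGATCC) start at positions 52, 61, 94.
BamHI cuts after the first base of each site, so after positions 52, 61, 94.
Linear molecule, 3 cuts → 4 fragments:
  1–52 → 52 bp
  53–61 → 9 bp
  62–94 → 33 bp
  95–115 → 21 bp
Sorted largest to smallest: 52, 33, 21, 9 bp.

52, 33, 21, 9 bp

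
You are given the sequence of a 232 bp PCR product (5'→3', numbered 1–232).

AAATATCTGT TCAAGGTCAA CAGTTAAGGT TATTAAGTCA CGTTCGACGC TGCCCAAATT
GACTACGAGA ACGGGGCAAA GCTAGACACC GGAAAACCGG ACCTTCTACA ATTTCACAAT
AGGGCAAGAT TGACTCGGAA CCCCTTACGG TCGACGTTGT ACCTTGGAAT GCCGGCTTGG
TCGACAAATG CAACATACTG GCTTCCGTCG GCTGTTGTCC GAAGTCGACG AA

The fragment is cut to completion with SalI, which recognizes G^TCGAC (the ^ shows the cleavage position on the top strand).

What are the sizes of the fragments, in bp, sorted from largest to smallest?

SalI sites (GTCGAC) start at positions 150, 180, 224.
SalI cuts after the first base of each site, so after positions 150, 180, 224.
Linear molecule, 3 cuts → 4 fragments:
  1–150 → 150 bp
  151–180 → 30 bp
  181–224 → 44 bp
  225–232 → 8 bp
Sorted largest to smallest: 150, 44, 30, 8 bp.

150, 44, 30, 8 bp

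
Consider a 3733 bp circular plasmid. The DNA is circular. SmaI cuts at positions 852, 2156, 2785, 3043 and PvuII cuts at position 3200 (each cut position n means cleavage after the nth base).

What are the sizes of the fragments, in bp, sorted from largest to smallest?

Combined cut positions (sorted): 852, 2156, 2785, 3043, 3200.
Circular molecule, 5 cuts → 5 fragments:
  2156 − 852 = 1304 bp
  2785 − 2156 = 629 bp
  3043 − 2785 = 258 bp
  3200 − 3043 = 157 bp
  wrap: 3733 − 3200 + 852 = 1385 bp
Sorted largest to smallest: 1385, 1304, 629, 258, 157 bp.

1385, 1304, 629, 258, 157 bp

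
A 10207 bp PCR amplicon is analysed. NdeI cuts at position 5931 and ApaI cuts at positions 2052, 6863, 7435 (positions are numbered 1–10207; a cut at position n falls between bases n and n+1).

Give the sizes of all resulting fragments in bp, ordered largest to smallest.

3879, 2772, 2052, 932, 572 bp

Combined cut positions (sorted): 2052, 5931, 6863, 7435.
Linear molecule, 4 cuts → 5 fragments:
  2052 − 0 = 2052 bp
  5931 − 2052 = 3879 bp
  6863 − 5931 = 932 bp
  7435 − 6863 = 572 bp
  10207 − 7435 = 2772 bp
Sorted largest to smallest: 3879, 2772, 2052, 932, 572 bp.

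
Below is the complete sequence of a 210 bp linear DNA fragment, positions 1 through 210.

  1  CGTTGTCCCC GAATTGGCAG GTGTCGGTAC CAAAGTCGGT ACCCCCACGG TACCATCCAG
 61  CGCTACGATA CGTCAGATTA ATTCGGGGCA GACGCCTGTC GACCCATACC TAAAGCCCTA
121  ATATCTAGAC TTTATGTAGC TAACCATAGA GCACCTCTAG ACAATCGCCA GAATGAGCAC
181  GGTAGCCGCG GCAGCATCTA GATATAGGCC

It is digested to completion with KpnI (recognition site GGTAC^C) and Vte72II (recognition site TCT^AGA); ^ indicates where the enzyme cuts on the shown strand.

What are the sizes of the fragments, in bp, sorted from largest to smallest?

KpnI sites (GGTACC) start at positions 26, 38, 49.
KpnI cuts after base 5 of each site (before the last base), so after positions 30, 42, 53.
Vte72II sites (TCTAGA) start at positions 124, 156, 197.
Vte72II cuts after base 3 of each site, so after positions 126, 158, 199.
Combined cut positions: 30, 42, 53, 126, 158, 199.
Linear molecule, 6 cuts → 7 fragments:
  1–30 → 30 bp
  31–42 → 12 bp
  43–53 → 11 bp
  54–126 → 73 bp
  127–158 → 32 bp
  159–199 → 41 bp
  200–210 → 11 bp
Sorted largest to smallest: 73, 41, 32, 30, 12, 11, 11 bp.

73, 41, 32, 30, 12, 11, 11 bp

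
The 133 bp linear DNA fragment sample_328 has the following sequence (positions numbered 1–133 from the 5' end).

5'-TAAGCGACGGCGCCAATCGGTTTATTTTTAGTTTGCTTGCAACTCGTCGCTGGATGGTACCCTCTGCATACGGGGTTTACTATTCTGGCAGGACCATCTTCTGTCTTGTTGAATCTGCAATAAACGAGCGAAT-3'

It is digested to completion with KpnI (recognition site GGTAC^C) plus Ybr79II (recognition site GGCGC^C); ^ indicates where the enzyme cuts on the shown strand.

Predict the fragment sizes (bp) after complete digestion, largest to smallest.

73, 47, 13 bp

The KpnI site (GGTACC) starts at position 56.
KpnI cuts after base 5 of each site (before the last base), so after position 60.
The Ybr79II site (GGCGCC) starts at position 9.
Ybr79II cuts after base 5 of each site (before the last base), so after position 13.
Combined cut positions: 13, 60.
Linear molecule, 2 cuts → 3 fragments:
  1–13 → 13 bp
  14–60 → 47 bp
  61–133 → 73 bp
Sorted largest to smallest: 73, 47, 13 bp.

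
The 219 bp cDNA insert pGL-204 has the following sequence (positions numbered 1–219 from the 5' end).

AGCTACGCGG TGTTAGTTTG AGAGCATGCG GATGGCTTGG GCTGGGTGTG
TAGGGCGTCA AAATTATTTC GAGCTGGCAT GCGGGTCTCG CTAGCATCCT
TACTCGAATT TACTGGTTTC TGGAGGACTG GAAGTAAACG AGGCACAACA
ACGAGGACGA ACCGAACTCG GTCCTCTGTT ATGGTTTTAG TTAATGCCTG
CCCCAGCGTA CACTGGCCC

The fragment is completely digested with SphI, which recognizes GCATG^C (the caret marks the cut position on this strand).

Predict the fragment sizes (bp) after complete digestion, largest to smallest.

SphI sites (GCATGC) start at positions 24, 77.
SphI cuts after base 5 of each site (before the last base), so after positions 28, 81.
Linear molecule, 2 cuts → 3 fragments:
  1–28 → 28 bp
  29–81 → 53 bp
  82–219 → 138 bp
Sorted largest to smallest: 138, 53, 28 bp.

138, 53, 28 bp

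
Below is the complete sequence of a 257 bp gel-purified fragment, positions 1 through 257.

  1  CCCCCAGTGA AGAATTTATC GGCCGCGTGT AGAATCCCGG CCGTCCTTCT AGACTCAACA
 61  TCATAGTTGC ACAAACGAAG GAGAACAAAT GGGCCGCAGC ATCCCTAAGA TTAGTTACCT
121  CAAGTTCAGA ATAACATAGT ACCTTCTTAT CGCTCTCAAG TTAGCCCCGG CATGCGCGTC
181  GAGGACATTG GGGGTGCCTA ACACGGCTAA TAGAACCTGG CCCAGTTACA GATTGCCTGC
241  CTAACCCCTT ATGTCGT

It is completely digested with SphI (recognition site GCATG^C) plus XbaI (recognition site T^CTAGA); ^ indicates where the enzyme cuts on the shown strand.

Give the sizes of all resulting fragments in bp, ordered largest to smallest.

The SphI site (GCATGC) starts at position 170.
SphI cuts after base 5 of each site (before the last base), so after position 174.
The XbaI site (TCTAGA) starts at position 48.
XbaI cuts after the first base of each site, so after position 48.
Combined cut positions: 48, 174.
Linear molecule, 2 cuts → 3 fragments:
  1–48 → 48 bp
  49–174 → 126 bp
  175–257 → 83 bp
Sorted largest to smallest: 126, 83, 48 bp.

126, 83, 48 bp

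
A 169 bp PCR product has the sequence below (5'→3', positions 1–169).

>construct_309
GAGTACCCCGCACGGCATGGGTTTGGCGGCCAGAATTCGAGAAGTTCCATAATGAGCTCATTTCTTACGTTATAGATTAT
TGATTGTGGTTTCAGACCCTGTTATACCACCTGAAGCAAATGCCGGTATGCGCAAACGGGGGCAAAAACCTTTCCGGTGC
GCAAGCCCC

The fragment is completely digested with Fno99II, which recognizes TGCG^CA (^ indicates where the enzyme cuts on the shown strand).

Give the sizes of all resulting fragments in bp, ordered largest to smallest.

132, 29, 8 bp

Fno99II sites (TGCGCA) start at positions 129, 158.
Fno99II cuts after base 4 of each site, so after positions 132, 161.
Linear molecule, 2 cuts → 3 fragments:
  1–132 → 132 bp
  133–161 → 29 bp
  162–169 → 8 bp
Sorted largest to smallest: 132, 29, 8 bp.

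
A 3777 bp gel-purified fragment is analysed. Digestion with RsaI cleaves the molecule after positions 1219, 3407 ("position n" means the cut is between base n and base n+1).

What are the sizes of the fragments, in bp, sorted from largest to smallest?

2188, 1219, 370 bp

Linear molecule, 2 cuts → 3 fragments:
  1219 − 0 = 1219 bp
  3407 − 1219 = 2188 bp
  3777 − 3407 = 370 bp
Sorted largest to smallest: 2188, 1219, 370 bp.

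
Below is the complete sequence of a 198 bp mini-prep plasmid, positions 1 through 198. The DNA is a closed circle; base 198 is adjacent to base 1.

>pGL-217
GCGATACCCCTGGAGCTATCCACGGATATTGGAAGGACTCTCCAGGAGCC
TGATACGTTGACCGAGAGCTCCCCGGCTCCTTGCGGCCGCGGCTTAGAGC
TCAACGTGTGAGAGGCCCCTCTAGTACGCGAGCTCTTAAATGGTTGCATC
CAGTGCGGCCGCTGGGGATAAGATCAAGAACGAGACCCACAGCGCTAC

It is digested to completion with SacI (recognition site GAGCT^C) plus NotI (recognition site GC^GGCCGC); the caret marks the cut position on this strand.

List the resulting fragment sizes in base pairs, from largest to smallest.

112, 33, 22, 17, 14 bp

SacI sites (GAGCTC) start at positions 66, 97, 130.
SacI cuts after base 5 of each site (before the last base), so after positions 70, 101, 134.
NotI sites (GCGGCCGC) start at positions 83, 155.
NotI cuts after base 2 of each site, so after positions 84, 156.
Combined cut positions: 70, 84, 101, 134, 156.
Circular molecule, 5 cuts → 5 fragments:
  71–84 → 14 bp
  85–101 → 17 bp
  102–134 → 33 bp
  135–156 → 22 bp
  157–198 then 1–70 → 42 + 70 = 112 bp
Sorted largest to smallest: 112, 33, 22, 17, 14 bp.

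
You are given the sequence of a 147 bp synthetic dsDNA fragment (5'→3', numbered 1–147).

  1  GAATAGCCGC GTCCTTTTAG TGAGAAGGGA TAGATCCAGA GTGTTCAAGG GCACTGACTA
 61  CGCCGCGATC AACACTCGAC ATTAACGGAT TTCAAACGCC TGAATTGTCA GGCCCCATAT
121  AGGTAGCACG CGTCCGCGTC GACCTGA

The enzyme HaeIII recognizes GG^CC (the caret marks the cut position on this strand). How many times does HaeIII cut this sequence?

1

GGCC occurs starting at position 111.
HaeIII cuts at 1 site.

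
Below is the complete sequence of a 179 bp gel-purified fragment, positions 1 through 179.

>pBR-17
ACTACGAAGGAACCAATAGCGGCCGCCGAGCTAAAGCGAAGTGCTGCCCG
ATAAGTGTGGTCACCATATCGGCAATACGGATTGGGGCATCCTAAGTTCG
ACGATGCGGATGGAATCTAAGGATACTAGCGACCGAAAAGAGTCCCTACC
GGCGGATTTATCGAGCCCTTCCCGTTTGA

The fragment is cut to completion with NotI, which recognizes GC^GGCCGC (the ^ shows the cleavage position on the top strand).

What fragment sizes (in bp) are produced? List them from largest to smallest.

159, 20 bp

The NotI site (GCGGCCGC) starts at position 19.
NotI cuts after base 2 of each site, so after position 20.
Linear molecule, 1 cut → 2 fragments:
  1–20 → 20 bp
  21–179 → 159 bp
Sorted largest to smallest: 159, 20 bp.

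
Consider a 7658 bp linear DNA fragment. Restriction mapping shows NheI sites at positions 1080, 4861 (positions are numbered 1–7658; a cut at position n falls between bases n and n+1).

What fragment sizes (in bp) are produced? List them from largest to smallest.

3781, 2797, 1080 bp

Linear molecule, 2 cuts → 3 fragments:
  1080 − 0 = 1080 bp
  4861 − 1080 = 3781 bp
  7658 − 4861 = 2797 bp
Sorted largest to smallest: 3781, 2797, 1080 bp.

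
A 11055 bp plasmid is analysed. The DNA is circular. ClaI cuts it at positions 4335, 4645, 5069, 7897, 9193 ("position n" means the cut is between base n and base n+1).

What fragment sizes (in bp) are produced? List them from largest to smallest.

Circular molecule, 5 cuts → 5 fragments:
  4645 − 4335 = 310 bp
  5069 − 4645 = 424 bp
  7897 − 5069 = 2828 bp
  9193 − 7897 = 1296 bp
  wrap: 11055 − 9193 + 4335 = 6197 bp
Sorted largest to smallest: 6197, 2828, 1296, 424, 310 bp.

6197, 2828, 1296, 424, 310 bp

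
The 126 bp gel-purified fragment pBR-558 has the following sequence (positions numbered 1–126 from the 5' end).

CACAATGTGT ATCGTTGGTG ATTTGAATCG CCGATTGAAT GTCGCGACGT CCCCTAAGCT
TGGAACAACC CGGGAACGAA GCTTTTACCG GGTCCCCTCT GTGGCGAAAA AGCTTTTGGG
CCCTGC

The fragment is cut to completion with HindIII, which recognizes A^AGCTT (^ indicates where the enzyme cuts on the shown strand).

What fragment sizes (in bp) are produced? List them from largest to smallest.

HindIII sites (AAGCTT) start at positions 56, 79, 110.
HindIII cuts after the first base of each site, so after positions 56, 79, 110.
Linear molecule, 3 cuts → 4 fragments:
  1–56 → 56 bp
  57–79 → 23 bp
  80–110 → 31 bp
  111–126 → 16 bp
Sorted largest to smallest: 56, 31, 23, 16 bp.

56, 31, 23, 16 bp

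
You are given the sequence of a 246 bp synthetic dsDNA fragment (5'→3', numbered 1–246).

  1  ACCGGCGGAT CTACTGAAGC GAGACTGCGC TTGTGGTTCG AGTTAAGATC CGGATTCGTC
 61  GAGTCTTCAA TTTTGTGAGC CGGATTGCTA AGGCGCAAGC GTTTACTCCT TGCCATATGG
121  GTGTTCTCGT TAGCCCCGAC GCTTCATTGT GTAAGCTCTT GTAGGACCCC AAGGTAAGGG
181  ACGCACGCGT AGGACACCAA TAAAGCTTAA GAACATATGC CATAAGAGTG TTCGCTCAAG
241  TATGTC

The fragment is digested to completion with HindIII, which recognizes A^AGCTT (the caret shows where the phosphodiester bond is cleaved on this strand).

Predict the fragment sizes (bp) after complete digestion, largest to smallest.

203, 43 bp

The HindIII site (AAGCTT) starts at position 203.
HindIII cuts after the first base of each site, so after position 203.
Linear molecule, 1 cut → 2 fragments:
  1–203 → 203 bp
  204–246 → 43 bp
Sorted largest to smallest: 203, 43 bp.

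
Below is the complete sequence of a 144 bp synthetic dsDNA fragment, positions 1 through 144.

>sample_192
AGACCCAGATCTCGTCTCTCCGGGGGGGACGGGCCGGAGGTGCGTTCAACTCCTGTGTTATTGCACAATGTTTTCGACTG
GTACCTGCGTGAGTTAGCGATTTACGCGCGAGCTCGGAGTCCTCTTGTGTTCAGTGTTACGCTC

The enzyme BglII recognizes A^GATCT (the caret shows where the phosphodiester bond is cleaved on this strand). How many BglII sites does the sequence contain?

1

AGATCT occurs starting at position 7.
BglII cuts at 1 site.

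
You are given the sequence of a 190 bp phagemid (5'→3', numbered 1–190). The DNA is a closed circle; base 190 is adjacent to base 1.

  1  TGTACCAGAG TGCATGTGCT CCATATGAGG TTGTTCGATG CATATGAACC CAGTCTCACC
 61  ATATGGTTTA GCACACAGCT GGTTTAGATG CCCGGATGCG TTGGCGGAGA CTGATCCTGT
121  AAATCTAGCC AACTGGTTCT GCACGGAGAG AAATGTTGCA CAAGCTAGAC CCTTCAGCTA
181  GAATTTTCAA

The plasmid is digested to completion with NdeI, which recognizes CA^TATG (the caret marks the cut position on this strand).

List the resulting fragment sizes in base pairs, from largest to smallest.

NdeI sites (CATATG) start at positions 22, 41, 60.
NdeI cuts after base 2 of each site, so after positions 23, 42, 61.
Circular molecule, 3 cuts → 3 fragments:
  24–42 → 19 bp
  43–61 → 19 bp
  62–190 then 1–23 → 129 + 23 = 152 bp
Sorted largest to smallest: 152, 19, 19 bp.

152, 19, 19 bp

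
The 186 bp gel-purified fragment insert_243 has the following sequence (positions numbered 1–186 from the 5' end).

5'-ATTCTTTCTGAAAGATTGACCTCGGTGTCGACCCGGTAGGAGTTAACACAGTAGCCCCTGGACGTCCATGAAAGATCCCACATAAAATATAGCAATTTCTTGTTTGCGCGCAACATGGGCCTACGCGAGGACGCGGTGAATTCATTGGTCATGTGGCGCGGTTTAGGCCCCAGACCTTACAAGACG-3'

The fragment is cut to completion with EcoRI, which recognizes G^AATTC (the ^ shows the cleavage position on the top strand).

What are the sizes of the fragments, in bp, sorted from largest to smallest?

138, 48 bp

The EcoRI site (GAATTC) starts at position 138.
EcoRI cuts after the first base of each site, so after position 138.
Linear molecule, 1 cut → 2 fragments:
  1–138 → 138 bp
  139–186 → 48 bp
Sorted largest to smallest: 138, 48 bp.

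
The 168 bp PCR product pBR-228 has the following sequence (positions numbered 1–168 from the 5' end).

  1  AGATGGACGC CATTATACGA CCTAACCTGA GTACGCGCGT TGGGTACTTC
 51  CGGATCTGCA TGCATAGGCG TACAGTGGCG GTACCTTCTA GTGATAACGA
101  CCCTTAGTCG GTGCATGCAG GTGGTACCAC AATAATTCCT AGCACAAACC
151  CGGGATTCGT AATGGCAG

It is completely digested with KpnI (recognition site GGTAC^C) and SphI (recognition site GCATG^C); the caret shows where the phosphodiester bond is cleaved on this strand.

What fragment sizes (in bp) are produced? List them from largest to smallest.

62, 41, 33, 22, 10 bp

KpnI sites (GGTACC) start at positions 80, 123.
KpnI cuts after base 5 of each site (before the last base), so after positions 84, 127.
SphI sites (GCATGC) start at positions 58, 113.
SphI cuts after base 5 of each site (before the last base), so after positions 62, 117.
Combined cut positions: 62, 84, 117, 127.
Linear molecule, 4 cuts → 5 fragments:
  1–62 → 62 bp
  63–84 → 22 bp
  85–117 → 33 bp
  118–127 → 10 bp
  128–168 → 41 bp
Sorted largest to smallest: 62, 41, 33, 22, 10 bp.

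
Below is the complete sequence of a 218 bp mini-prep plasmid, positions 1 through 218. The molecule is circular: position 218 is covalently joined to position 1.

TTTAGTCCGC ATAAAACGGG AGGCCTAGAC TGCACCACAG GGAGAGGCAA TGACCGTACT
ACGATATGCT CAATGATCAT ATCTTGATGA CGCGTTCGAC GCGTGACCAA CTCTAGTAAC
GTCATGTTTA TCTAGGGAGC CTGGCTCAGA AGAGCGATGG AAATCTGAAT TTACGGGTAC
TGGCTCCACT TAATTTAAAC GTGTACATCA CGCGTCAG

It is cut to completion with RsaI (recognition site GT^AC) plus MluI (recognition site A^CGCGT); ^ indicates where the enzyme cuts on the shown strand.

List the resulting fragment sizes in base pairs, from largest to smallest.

RsaI sites (GTAC) start at positions 56, 177, 203.
RsaI cuts after base 2 of each site, so after positions 57, 178, 204.
MluI sites (ACGCGT) start at positions 90, 99, 210.
MluI cuts after the first base of each site, so after positions 90, 99, 210.
Combined cut positions: 57, 90, 99, 178, 204, 210.
Circular molecule, 6 cuts → 6 fragments:
  58–90 → 33 bp
  91–99 → 9 bp
  100–178 → 79 bp
  179–204 → 26 bp
  205–210 → 6 bp
  211–218 then 1–57 → 8 + 57 = 65 bp
Sorted largest to smallest: 79, 65, 33, 26, 9, 6 bp.

79, 65, 33, 26, 9, 6 bp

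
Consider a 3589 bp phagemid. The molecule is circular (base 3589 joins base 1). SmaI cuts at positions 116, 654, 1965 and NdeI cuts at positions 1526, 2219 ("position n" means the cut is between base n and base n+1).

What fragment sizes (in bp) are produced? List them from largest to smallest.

Combined cut positions (sorted): 116, 654, 1526, 1965, 2219.
Circular molecule, 5 cuts → 5 fragments:
  654 − 116 = 538 bp
  1526 − 654 = 872 bp
  1965 − 1526 = 439 bp
  2219 − 1965 = 254 bp
  wrap: 3589 − 2219 + 116 = 1486 bp
Sorted largest to smallest: 1486, 872, 538, 439, 254 bp.

1486, 872, 538, 439, 254 bp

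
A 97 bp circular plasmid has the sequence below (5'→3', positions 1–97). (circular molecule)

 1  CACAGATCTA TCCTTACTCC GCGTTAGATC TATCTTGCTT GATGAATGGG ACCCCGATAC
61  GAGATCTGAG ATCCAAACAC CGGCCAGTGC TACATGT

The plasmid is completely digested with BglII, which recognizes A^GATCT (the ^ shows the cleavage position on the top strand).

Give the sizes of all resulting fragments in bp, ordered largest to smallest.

BglII sites (AGATCT) start at positions 4, 26, 62.
BglII cuts after the first base of each site, so after positions 4, 26, 62.
Circular molecule, 3 cuts → 3 fragments:
  5–26 → 22 bp
  27–62 → 36 bp
  63–97 then 1–4 → 35 + 4 = 39 bp
Sorted largest to smallest: 39, 36, 22 bp.

39, 36, 22 bp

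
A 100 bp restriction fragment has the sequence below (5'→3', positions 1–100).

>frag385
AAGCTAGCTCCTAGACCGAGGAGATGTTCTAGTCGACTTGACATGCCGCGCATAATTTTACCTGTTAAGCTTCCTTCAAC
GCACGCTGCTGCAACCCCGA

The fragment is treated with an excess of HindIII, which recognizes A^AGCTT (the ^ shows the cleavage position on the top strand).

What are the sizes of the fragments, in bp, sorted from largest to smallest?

67, 33 bp

The HindIII site (AAGCTT) starts at position 67.
HindIII cuts after the first base of each site, so after position 67.
Linear molecule, 1 cut → 2 fragments:
  1–67 → 67 bp
  68–100 → 33 bp
Sorted largest to smallest: 67, 33 bp.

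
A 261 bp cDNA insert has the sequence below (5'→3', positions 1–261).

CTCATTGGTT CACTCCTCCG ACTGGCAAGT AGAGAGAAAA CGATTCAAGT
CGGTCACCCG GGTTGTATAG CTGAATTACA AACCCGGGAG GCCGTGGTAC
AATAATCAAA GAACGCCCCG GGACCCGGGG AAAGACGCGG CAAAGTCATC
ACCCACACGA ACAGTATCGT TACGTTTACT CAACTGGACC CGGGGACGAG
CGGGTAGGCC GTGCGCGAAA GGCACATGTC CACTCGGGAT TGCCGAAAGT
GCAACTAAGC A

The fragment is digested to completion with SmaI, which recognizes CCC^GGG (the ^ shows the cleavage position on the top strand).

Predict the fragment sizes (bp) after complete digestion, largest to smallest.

70, 65, 59, 34, 26, 7 bp

SmaI sites (CCCGGG) start at positions 57, 83, 117, 124, 189.
SmaI cuts after base 3 of each site, so after positions 59, 85, 119, 126, 191.
Linear molecule, 5 cuts → 6 fragments:
  1–59 → 59 bp
  60–85 → 26 bp
  86–119 → 34 bp
  120–126 → 7 bp
  127–191 → 65 bp
  192–261 → 70 bp
Sorted largest to smallest: 70, 65, 59, 34, 26, 7 bp.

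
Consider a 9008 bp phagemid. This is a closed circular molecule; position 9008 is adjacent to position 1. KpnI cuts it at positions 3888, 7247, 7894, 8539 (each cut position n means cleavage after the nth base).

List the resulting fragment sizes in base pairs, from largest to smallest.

4357, 3359, 647, 645 bp

Circular molecule, 4 cuts → 4 fragments:
  7247 − 3888 = 3359 bp
  7894 − 7247 = 647 bp
  8539 − 7894 = 645 bp
  wrap: 9008 − 8539 + 3888 = 4357 bp
Sorted largest to smallest: 4357, 3359, 647, 645 bp.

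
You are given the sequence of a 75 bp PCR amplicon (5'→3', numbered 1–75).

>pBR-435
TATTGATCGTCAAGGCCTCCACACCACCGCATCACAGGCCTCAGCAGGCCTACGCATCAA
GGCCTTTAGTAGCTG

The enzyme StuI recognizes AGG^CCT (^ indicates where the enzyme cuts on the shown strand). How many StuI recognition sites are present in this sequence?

AGGCCT occurs starting at positions 13, 36, 46, 60.
StuI cuts at 4 sites.

4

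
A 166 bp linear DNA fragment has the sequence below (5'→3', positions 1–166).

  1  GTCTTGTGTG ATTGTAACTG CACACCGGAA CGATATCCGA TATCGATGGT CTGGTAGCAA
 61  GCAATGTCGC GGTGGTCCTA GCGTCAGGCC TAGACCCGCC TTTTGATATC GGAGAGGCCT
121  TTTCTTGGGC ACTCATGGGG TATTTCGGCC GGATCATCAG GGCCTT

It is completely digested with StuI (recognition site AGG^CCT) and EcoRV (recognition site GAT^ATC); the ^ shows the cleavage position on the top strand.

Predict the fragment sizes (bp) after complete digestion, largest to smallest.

49, 47, 34, 19, 10, 7 bp

StuI sites (AGGCCT) start at positions 86, 115.
StuI cuts after base 3 of each site, so after positions 88, 117.
EcoRV sites (GATATC) start at positions 32, 39, 105.
EcoRV cuts after base 3 of each site, so after positions 34, 41, 107.
Combined cut positions: 34, 41, 88, 107, 117.
Linear molecule, 5 cuts → 6 fragments:
  1–34 → 34 bp
  35–41 → 7 bp
  42–88 → 47 bp
  89–107 → 19 bp
  108–117 → 10 bp
  118–166 → 49 bp
Sorted largest to smallest: 49, 47, 34, 19, 10, 7 bp.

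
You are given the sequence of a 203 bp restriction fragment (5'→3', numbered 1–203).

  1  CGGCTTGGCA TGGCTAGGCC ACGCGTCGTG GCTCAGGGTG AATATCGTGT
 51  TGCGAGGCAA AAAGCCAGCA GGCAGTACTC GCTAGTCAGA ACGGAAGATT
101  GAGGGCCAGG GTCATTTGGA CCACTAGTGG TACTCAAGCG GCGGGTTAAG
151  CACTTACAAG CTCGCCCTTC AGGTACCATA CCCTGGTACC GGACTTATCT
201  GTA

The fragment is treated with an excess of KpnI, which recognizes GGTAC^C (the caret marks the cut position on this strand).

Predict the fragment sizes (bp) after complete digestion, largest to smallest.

176, 14, 13 bp

KpnI sites (GGTACC) start at positions 172, 185.
KpnI cuts after base 5 of each site (before the last base), so after positions 176, 189.
Linear molecule, 2 cuts → 3 fragments:
  1–176 → 176 bp
  177–189 → 13 bp
  190–203 → 14 bp
Sorted largest to smallest: 176, 14, 13 bp.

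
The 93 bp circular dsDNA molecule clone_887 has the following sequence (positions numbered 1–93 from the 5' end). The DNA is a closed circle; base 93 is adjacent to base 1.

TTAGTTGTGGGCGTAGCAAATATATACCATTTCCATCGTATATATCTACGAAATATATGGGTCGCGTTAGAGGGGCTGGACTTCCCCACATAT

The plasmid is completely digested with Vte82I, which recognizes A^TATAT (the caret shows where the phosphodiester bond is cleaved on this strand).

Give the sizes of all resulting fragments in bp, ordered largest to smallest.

60, 20, 13 bp

Vte82I sites (ATATAT) start at positions 20, 40, 53.
Vte82I cuts after the first base of each site, so after positions 20, 40, 53.
Circular molecule, 3 cuts → 3 fragments:
  21–40 → 20 bp
  41–53 → 13 bp
  54–93 then 1–20 → 40 + 20 = 60 bp
Sorted largest to smallest: 60, 20, 13 bp.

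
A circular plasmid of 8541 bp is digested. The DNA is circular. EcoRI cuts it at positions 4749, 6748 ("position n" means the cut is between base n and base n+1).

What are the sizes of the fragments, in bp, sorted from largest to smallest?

Circular molecule, 2 cuts → 2 fragments:
  6748 − 4749 = 1999 bp
  wrap: 8541 − 6748 + 4749 = 6542 bp
Sorted largest to smallest: 6542, 1999 bp.

6542, 1999 bp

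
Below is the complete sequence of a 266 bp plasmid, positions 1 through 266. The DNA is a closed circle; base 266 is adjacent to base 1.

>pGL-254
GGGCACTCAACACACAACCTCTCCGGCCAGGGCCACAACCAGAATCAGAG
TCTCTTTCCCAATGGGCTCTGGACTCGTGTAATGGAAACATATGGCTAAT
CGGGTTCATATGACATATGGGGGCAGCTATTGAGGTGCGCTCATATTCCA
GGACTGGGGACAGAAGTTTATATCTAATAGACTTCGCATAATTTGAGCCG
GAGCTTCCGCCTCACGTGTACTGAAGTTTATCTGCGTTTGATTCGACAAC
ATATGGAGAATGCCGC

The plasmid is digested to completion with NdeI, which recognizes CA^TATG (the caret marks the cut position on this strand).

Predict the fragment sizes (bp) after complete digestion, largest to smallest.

NdeI sites (CATATG) start at positions 89, 107, 114, 250.
NdeI cuts after base 2 of each site, so after positions 90, 108, 115, 251.
Circular molecule, 4 cuts → 4 fragments:
  91–108 → 18 bp
  109–115 → 7 bp
  116–251 → 136 bp
  252–266 then 1–90 → 15 + 90 = 105 bp
Sorted largest to smallest: 136, 105, 18, 7 bp.

136, 105, 18, 7 bp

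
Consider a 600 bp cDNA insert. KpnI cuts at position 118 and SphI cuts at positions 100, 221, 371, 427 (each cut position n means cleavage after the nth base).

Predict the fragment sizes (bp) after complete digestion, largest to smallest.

173, 150, 103, 100, 56, 18 bp

Combined cut positions (sorted): 100, 118, 221, 371, 427.
Linear molecule, 5 cuts → 6 fragments:
  100 − 0 = 100 bp
  118 − 100 = 18 bp
  221 − 118 = 103 bp
  371 − 221 = 150 bp
  427 − 371 = 56 bp
  600 − 427 = 173 bp
Sorted largest to smallest: 173, 150, 103, 100, 56, 18 bp.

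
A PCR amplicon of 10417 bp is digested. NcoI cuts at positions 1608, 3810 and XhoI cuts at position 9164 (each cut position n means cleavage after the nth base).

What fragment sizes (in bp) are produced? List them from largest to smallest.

Combined cut positions (sorted): 1608, 3810, 9164.
Linear molecule, 3 cuts → 4 fragments:
  1608 − 0 = 1608 bp
  3810 − 1608 = 2202 bp
  9164 − 3810 = 5354 bp
  10417 − 9164 = 1253 bp
Sorted largest to smallest: 5354, 2202, 1608, 1253 bp.

5354, 2202, 1608, 1253 bp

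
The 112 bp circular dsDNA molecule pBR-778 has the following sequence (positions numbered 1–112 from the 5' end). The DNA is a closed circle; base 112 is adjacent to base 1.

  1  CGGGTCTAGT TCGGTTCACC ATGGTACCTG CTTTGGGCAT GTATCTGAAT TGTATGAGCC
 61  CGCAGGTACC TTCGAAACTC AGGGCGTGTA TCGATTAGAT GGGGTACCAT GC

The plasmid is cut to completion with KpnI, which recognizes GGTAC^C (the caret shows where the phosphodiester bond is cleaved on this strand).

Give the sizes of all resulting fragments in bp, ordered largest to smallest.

KpnI sites (GGTACC) start at positions 23, 65, 103.
KpnI cuts after base 5 of each site (before the last base), so after positions 27, 69, 107.
Circular molecule, 3 cuts → 3 fragments:
  28–69 → 42 bp
  70–107 → 38 bp
  108–112 then 1–27 → 5 + 27 = 32 bp
Sorted largest to smallest: 42, 38, 32 bp.

42, 38, 32 bp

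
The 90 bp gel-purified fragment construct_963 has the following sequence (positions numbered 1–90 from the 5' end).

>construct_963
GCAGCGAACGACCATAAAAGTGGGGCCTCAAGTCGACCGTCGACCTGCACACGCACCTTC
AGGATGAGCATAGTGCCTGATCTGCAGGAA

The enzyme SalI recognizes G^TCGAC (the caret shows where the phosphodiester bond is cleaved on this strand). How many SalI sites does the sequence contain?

2

GTCGAC occurs starting at positions 32, 39.
SalI cuts at 2 sites.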